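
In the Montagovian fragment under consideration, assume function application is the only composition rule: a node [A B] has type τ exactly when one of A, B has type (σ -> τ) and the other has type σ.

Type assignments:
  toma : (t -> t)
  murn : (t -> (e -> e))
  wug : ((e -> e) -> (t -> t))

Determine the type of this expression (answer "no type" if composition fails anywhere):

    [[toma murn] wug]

no type

[toma murn]: (t -> t) and (t -> (e -> e)) cannot combine by function application — type clash.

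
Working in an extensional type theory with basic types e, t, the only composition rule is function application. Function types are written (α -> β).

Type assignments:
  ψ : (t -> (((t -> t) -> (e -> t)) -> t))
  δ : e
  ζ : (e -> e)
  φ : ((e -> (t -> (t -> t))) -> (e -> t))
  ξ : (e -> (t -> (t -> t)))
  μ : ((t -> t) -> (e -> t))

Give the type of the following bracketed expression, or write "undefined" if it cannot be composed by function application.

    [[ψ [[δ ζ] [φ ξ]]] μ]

[δ ζ]: functor ζ : (e -> e), argument δ : e; result e.
[φ ξ]: functor φ : ((e -> (t -> (t -> t))) -> (e -> t)), argument ξ : (e -> (t -> (t -> t))); result (e -> t).
[[δ ζ] [φ ξ]]: functor [φ ξ] : (e -> t), argument [δ ζ] : e; result t.
[ψ [[δ ζ] [φ ξ]]]: functor ψ : (t -> (((t -> t) -> (e -> t)) -> t)), argument [[δ ζ] [φ ξ]] : t; result (((t -> t) -> (e -> t)) -> t).
[[ψ [[δ ζ] [φ ξ]]] μ]: functor [ψ [[δ ζ] [φ ξ]]] : (((t -> t) -> (e -> t)) -> t), argument μ : ((t -> t) -> (e -> t)); result t.

t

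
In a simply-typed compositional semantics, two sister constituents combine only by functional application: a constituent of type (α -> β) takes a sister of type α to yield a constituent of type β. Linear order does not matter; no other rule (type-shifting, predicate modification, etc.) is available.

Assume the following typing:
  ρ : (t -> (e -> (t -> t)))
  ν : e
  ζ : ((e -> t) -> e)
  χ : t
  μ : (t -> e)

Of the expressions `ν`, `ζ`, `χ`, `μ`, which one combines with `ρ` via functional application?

χ

ν : e — neither side's domain matches the other.
ζ : ((e -> t) -> e) — neither side's domain matches the other.
χ — combines: ρ : (t -> (e -> (t -> t))) takes χ : t as argument, giving (e -> (t -> t)).
μ : (t -> e) — neither side's domain matches the other.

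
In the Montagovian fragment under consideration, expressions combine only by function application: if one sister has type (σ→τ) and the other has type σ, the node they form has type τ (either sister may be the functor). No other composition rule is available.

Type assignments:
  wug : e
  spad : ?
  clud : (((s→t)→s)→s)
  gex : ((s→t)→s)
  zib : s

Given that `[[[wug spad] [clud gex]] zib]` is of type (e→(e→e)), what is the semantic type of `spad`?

(e→(s→(s→(e→(e→e)))))

[[[wug spad] [clud gex]] zib] is required to be (e→(e→e)). zib : s cannot yield (e→(e→e)) as functor, so [[wug spad] [clud gex]] : (s→(e→(e→e))).
[[wug spad] [clud gex]] is required to be (s→(e→(e→e))). [clud gex] : s cannot yield (s→(e→(e→e))) as functor, so [wug spad] : (s→(s→(e→(e→e)))).
[wug spad] is required to be (s→(s→(e→(e→e)))). wug : e cannot yield (s→(s→(e→(e→e)))) as functor, so spad : (e→(s→(s→(e→(e→e))))).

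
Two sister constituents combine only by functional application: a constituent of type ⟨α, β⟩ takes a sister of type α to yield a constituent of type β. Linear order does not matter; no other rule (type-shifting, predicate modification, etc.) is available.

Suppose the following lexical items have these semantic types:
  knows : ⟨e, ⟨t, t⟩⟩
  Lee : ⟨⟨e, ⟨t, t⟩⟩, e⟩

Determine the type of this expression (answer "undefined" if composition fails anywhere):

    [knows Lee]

e

[knows Lee] — Lee of type ⟨⟨e, ⟨t, t⟩⟩, e⟩ combines with knows of type ⟨e, ⟨t, t⟩⟩: type e.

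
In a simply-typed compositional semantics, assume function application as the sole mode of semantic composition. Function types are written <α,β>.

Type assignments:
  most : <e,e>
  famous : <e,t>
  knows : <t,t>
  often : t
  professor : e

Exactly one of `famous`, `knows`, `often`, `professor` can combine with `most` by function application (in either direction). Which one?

famous : <e,t> — most needs e; famous needs e; neither fits.
knows : <t,t> — most needs e; knows needs t; neither fits.
often : t — most needs e; often needs nothing (atomic); neither fits.
professor — combines: most : <e,e> takes professor : e as argument, giving e.

professor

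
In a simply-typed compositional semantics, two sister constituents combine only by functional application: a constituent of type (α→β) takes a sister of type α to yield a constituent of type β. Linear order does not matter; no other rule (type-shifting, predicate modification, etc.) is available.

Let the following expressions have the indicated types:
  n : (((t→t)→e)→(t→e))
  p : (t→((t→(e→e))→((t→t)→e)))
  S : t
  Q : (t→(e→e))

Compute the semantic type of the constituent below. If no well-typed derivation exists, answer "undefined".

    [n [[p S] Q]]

At [p S], p : (t→((t→(e→e))→((t→t)→e))) takes S : t, giving ((t→(e→e))→((t→t)→e)).
At [[p S] Q], [p S] : ((t→(e→e))→((t→t)→e)) takes Q : (t→(e→e)), giving ((t→t)→e).
At [n [[p S] Q]], n : (((t→t)→e)→(t→e)) takes [[p S] Q] : ((t→t)→e), giving (t→e).

(t→e)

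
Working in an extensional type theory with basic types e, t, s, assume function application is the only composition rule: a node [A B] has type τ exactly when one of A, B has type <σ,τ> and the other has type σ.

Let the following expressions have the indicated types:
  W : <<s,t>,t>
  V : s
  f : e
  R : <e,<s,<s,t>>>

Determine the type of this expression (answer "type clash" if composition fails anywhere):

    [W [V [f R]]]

[f R] — R of type <e,<s,<s,t>>> combines with f of type e: type <s,<s,t>>.
[V [f R]] — [f R] of type <s,<s,t>> combines with V of type s: type <s,t>.
[W [V [f R]]] — W of type <<s,t>,t> combines with [V [f R]] of type <s,t>: type t.

t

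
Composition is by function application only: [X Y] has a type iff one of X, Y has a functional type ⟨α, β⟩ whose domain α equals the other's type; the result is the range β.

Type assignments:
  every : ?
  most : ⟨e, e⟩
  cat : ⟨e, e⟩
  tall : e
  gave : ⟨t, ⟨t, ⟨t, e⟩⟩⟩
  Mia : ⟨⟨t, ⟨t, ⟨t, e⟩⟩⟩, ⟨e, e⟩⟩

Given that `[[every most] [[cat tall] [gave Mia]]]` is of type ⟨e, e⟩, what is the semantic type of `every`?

For [[every most] [[cat tall] [gave Mia]]] to have type ⟨e, e⟩ with [[cat tall] [gave Mia]] of type e, [every most] must be the function: [every most] : ⟨e, ⟨e, e⟩⟩.
For [every most] to have type ⟨e, ⟨e, e⟩⟩ with most of type ⟨e, e⟩, every must be the function: every : ⟨⟨e, e⟩, ⟨e, ⟨e, e⟩⟩⟩.

⟨⟨e, e⟩, ⟨e, ⟨e, e⟩⟩⟩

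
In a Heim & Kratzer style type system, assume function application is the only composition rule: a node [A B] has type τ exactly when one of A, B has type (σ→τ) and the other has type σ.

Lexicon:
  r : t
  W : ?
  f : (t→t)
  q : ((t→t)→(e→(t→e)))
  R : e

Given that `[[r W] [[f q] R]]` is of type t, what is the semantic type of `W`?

(t→((t→e)→t))

For [[r W] [[f q] R]] to have type t with [[f q] R] of type (t→e), [r W] must be the function: [r W] : ((t→e)→t).
For [r W] to have type ((t→e)→t) with r of type t, W must be the function: W : (t→((t→e)→t)).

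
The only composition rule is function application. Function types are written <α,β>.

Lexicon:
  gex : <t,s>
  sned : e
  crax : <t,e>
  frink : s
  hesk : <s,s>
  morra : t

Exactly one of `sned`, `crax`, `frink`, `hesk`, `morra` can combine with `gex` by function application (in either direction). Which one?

sned : e — neither side's domain matches the other.
crax : <t,e> — neither side's domain matches the other.
frink : s — neither side's domain matches the other.
hesk : <s,s> — neither side's domain matches the other.
morra — combines: gex : <t,s> takes morra : t as argument, giving s.

morra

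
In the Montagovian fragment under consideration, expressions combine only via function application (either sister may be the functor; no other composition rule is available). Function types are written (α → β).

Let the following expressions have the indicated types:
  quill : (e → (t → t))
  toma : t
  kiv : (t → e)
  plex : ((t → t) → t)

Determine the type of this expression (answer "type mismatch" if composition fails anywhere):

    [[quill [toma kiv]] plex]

[toma kiv]: (t → e) applied to t yields e.
[quill [toma kiv]]: (e → (t → t)) applied to e yields (t → t).
[[quill [toma kiv]] plex]: ((t → t) → t) applied to (t → t) yields t.

t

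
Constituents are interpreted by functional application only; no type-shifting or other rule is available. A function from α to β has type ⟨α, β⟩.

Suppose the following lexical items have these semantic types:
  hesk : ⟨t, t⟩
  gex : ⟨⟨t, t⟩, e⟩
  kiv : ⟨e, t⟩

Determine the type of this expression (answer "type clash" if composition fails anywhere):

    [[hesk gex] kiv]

t

[hesk gex]: functor gex : ⟨⟨t, t⟩, e⟩, argument hesk : ⟨t, t⟩; result e.
[[hesk gex] kiv]: functor kiv : ⟨e, t⟩, argument [hesk gex] : e; result t.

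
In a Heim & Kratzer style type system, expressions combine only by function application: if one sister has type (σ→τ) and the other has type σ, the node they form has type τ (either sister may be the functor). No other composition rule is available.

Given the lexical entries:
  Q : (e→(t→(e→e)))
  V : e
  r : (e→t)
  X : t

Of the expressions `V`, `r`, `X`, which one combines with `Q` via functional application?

V — combines: Q : (e→(t→(e→e))) takes V : e as argument, giving (t→(e→e)).
r : (e→t) — does not combine with Q.
X : t — does not combine with Q.

V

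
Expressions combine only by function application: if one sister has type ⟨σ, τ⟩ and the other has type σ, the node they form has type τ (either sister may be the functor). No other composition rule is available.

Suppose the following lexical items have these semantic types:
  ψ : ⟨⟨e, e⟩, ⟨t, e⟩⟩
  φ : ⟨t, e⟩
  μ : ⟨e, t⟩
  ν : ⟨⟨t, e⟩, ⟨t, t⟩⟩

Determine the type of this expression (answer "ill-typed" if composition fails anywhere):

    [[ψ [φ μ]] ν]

ill-typed

[φ μ]: ⟨t, e⟩ and ⟨e, t⟩ cannot combine by function application — type clash.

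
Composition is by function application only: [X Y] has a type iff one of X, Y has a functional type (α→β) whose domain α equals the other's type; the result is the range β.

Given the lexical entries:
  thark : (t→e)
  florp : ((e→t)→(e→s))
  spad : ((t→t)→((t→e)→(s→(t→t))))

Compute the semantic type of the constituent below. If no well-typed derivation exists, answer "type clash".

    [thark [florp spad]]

At [florp spad]: neither ((e→t)→(e→s)) nor ((t→t)→((t→e)→(s→(t→t)))) can take the other as argument; the node is ill-typed.

type clash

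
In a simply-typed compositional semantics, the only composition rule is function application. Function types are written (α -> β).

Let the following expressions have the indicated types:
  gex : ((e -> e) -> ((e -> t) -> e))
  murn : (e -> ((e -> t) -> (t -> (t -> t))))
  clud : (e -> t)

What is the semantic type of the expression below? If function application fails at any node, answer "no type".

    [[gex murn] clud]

no type

[gex murn]: ((e -> e) -> ((e -> t) -> e)) with (e -> ((e -> t) -> (t -> (t -> t)))) — neither is a function whose domain matches the other; composition fails here.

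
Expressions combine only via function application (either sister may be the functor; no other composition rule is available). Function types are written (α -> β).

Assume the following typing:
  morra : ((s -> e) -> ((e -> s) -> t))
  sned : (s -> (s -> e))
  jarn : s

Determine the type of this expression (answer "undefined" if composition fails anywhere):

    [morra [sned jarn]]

[sned jarn]: (s -> (s -> e)) applied to s yields (s -> e).
[morra [sned jarn]]: ((s -> e) -> ((e -> s) -> t)) applied to (s -> e) yields ((e -> s) -> t).

((e -> s) -> t)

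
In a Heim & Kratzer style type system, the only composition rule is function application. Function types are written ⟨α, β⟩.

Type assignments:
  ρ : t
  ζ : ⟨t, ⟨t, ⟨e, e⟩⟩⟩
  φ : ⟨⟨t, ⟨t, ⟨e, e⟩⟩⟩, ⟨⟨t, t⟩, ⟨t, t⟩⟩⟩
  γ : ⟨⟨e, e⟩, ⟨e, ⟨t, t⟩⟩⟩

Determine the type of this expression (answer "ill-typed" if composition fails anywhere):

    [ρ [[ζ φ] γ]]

[ζ φ]: functor φ : ⟨⟨t, ⟨t, ⟨e, e⟩⟩⟩, ⟨⟨t, t⟩, ⟨t, t⟩⟩⟩, argument ζ : ⟨t, ⟨t, ⟨e, e⟩⟩⟩; result ⟨⟨t, t⟩, ⟨t, t⟩⟩.
At [[ζ φ] γ]: neither ⟨⟨t, t⟩, ⟨t, t⟩⟩ nor ⟨⟨e, e⟩, ⟨e, ⟨t, t⟩⟩⟩ can take the other as argument; the node is ill-typed.

ill-typed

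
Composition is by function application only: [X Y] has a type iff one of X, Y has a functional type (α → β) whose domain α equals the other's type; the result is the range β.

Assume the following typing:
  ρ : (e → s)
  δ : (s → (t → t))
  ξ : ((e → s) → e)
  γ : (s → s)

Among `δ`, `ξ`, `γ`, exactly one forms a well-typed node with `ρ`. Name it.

δ : (s → (t → t)) — no; ρ wants e, and δ wants s.
ξ — combines: ξ : ((e → s) → e) takes ρ : (e → s) as argument, giving e.
γ : (s → s) — no; ρ wants e, and γ wants s.

ξ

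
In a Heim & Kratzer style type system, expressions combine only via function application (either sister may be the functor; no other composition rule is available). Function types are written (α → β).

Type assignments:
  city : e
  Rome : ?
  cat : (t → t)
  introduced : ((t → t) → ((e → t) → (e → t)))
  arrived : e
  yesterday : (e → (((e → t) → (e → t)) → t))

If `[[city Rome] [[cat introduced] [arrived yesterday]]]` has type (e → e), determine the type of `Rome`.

(e → (t → (e → e)))

At [[city Rome] [[cat introduced] [arrived yesterday]]] (required: (e → e)): [[cat introduced] [arrived yesterday]] is t, which is not a function with range (e → e); hence [city Rome] is the functor — type (t → (e → e)).
At [city Rome] (required: (t → (e → e))): city is e, which is not a function with range (t → (e → e)); hence Rome is the functor — type (e → (t → (e → e))).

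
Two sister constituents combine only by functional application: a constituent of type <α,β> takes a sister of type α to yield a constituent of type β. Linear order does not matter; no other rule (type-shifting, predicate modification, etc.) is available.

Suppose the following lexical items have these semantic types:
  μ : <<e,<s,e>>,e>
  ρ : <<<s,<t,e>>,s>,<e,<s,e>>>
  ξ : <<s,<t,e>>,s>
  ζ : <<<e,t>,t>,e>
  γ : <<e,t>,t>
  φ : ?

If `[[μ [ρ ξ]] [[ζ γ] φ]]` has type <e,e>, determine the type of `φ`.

<e,<e,<e,e>>>

At [[μ [ρ ξ]] [[ζ γ] φ]] (required: <e,e>): [μ [ρ ξ]] is e, which is not a function with range <e,e>; hence [[ζ γ] φ] is the functor — type <e,<e,e>>.
At [[ζ γ] φ] (required: <e,<e,e>>): [ζ γ] is e, which is not a function with range <e,<e,e>>; hence φ is the functor — type <e,<e,<e,e>>>.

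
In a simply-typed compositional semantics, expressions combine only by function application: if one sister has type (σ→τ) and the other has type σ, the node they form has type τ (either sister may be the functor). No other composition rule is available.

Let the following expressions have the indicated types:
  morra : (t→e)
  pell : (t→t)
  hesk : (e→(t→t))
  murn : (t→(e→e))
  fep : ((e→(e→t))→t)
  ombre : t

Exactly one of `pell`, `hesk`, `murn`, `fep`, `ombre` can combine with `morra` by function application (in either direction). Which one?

ombre

pell : (t→t) — does not combine with morra.
hesk : (e→(t→t)) — does not combine with morra.
murn : (t→(e→e)) — does not combine with morra.
fep : ((e→(e→t))→t) — does not combine with morra.
ombre — combines: morra : (t→e) takes ombre : t as argument, giving e.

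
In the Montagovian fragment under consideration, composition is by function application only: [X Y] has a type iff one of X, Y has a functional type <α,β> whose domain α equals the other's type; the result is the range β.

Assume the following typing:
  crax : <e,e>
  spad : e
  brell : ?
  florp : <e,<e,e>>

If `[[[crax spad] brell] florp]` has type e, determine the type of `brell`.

[[[crax spad] brell] florp] is required to be e. florp : <e,<e,e>> cannot yield e as functor, so [[crax spad] brell] : <<e,<e,e>>,e>.
[[crax spad] brell] is required to be <<e,<e,e>>,e>. [crax spad] : e cannot yield <<e,<e,e>>,e> as functor, so brell : <e,<<e,<e,e>>,e>>.

<e,<<e,<e,e>>,e>>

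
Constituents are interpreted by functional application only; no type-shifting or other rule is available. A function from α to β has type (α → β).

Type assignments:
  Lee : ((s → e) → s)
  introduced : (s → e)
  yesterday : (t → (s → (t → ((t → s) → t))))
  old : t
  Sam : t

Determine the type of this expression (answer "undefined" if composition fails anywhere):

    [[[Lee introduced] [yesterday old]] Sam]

[Lee introduced]: functor Lee : ((s → e) → s), argument introduced : (s → e); result s.
[yesterday old]: functor yesterday : (t → (s → (t → ((t → s) → t)))), argument old : t; result (s → (t → ((t → s) → t))).
[[Lee introduced] [yesterday old]]: functor [yesterday old] : (s → (t → ((t → s) → t))), argument [Lee introduced] : s; result (t → ((t → s) → t)).
[[[Lee introduced] [yesterday old]] Sam]: functor [[Lee introduced] [yesterday old]] : (t → ((t → s) → t)), argument Sam : t; result ((t → s) → t).

((t → s) → t)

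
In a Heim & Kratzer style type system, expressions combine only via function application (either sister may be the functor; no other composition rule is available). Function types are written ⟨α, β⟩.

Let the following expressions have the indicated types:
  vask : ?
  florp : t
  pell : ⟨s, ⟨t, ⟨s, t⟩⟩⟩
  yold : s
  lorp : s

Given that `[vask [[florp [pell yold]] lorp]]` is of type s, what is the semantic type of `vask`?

At [vask [[florp [pell yold]] lorp]] (required: s): [[florp [pell yold]] lorp] is t, which is not a function with range s; hence vask is the functor — type ⟨t, s⟩.

⟨t, s⟩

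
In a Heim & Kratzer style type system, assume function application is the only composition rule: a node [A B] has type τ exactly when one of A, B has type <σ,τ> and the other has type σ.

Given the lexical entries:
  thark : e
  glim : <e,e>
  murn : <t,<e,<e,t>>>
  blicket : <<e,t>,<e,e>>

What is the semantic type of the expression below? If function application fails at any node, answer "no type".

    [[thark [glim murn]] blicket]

no type

At [glim murn]: neither <e,e> nor <t,<e,<e,t>>> can take the other as argument; the node is ill-typed.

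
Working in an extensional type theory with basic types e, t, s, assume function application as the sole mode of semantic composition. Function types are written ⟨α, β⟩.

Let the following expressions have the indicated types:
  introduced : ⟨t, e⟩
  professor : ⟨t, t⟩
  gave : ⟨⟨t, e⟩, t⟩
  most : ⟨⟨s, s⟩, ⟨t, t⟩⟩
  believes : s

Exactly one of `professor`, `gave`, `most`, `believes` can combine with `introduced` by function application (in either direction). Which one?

professor : ⟨t, t⟩ — does not combine with introduced.
gave — combines: gave : ⟨⟨t, e⟩, t⟩ takes introduced : ⟨t, e⟩ as argument, giving t.
most : ⟨⟨s, s⟩, ⟨t, t⟩⟩ — does not combine with introduced.
believes : s — does not combine with introduced.

gave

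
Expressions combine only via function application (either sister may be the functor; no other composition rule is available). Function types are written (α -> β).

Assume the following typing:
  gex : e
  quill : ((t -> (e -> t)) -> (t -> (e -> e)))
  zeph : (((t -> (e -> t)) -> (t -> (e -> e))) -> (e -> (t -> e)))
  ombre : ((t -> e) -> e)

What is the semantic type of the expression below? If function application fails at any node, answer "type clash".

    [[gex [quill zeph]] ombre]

e

[quill zeph]: (((t -> (e -> t)) -> (t -> (e -> e))) -> (e -> (t -> e))) applied to ((t -> (e -> t)) -> (t -> (e -> e))) yields (e -> (t -> e)).
[gex [quill zeph]]: (e -> (t -> e)) applied to e yields (t -> e).
[[gex [quill zeph]] ombre]: ((t -> e) -> e) applied to (t -> e) yields e.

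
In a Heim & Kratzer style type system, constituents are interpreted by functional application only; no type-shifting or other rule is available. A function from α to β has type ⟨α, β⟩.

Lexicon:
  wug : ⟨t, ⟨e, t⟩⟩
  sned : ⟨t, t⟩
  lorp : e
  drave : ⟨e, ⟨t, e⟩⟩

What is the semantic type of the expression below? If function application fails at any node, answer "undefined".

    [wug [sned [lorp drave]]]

undefined

[lorp drave]: ⟨e, ⟨t, e⟩⟩ applied to e yields ⟨t, e⟩.
[sned [lorp drave]]: ⟨t, t⟩ with ⟨t, e⟩ — neither is a function whose domain matches the other; composition fails here.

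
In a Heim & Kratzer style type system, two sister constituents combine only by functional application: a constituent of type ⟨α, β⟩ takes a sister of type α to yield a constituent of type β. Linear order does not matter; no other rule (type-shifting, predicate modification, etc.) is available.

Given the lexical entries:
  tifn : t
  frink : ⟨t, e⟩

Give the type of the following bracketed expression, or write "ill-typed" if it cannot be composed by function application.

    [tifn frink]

[tifn frink]: functor frink : ⟨t, e⟩, argument tifn : t; result e.

e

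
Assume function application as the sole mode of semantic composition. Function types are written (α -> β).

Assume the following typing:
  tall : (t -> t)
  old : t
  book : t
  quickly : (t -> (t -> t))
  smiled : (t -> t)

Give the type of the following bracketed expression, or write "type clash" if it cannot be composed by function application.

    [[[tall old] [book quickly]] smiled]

[tall old]: (t -> t) applied to t yields t.
[book quickly]: (t -> (t -> t)) applied to t yields (t -> t).
[[tall old] [book quickly]]: (t -> t) applied to t yields t.
[[[tall old] [book quickly]] smiled]: (t -> t) applied to t yields t.

t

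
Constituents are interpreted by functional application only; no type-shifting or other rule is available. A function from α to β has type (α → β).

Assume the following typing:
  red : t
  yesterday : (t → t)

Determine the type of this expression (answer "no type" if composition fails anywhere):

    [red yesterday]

t

[red yesterday]: (t → t) applied to t yields t.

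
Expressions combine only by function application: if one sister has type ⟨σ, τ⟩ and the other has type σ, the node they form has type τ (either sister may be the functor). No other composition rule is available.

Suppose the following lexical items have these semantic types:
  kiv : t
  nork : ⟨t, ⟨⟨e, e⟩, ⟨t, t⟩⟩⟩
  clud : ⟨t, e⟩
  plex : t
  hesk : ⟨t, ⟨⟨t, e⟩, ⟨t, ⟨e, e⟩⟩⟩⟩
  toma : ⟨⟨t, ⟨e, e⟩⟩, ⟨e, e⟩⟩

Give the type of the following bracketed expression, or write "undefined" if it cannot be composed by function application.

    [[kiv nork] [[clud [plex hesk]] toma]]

[kiv nork]: nork is ⟨t, ⟨⟨e, e⟩, ⟨t, t⟩⟩⟩, kiv is t; result ⟨⟨e, e⟩, ⟨t, t⟩⟩.
[plex hesk]: hesk is ⟨t, ⟨⟨t, e⟩, ⟨t, ⟨e, e⟩⟩⟩⟩, plex is t; result ⟨⟨t, e⟩, ⟨t, ⟨e, e⟩⟩⟩.
[clud [plex hesk]]: [plex hesk] is ⟨⟨t, e⟩, ⟨t, ⟨e, e⟩⟩⟩, clud is ⟨t, e⟩; result ⟨t, ⟨e, e⟩⟩.
[[clud [plex hesk]] toma]: toma is ⟨⟨t, ⟨e, e⟩⟩, ⟨e, e⟩⟩, [clud [plex hesk]] is ⟨t, ⟨e, e⟩⟩; result ⟨e, e⟩.
[[kiv nork] [[clud [plex hesk]] toma]]: [kiv nork] is ⟨⟨e, e⟩, ⟨t, t⟩⟩, [[clud [plex hesk]] toma] is ⟨e, e⟩; result ⟨t, t⟩.

⟨t, t⟩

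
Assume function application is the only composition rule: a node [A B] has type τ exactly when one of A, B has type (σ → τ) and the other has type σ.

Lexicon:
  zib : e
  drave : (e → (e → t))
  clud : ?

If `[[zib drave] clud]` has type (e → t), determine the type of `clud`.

For [[zib drave] clud] to have type (e → t) with [zib drave] of type (e → t), clud must be the function: clud : ((e → t) → (e → t)).

((e → t) → (e → t))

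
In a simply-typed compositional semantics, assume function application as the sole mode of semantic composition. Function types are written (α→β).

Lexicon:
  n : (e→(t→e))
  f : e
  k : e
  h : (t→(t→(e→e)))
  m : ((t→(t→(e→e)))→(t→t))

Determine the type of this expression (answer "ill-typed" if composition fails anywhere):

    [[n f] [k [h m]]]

[n f] — n of type (e→(t→e)) combines with f of type e: type (t→e).
[h m] — m of type ((t→(t→(e→e)))→(t→t)) combines with h of type (t→(t→(e→e))): type (t→t).
At [k [h m]]: neither e nor (t→t) can take the other as argument; the node is ill-typed.

ill-typed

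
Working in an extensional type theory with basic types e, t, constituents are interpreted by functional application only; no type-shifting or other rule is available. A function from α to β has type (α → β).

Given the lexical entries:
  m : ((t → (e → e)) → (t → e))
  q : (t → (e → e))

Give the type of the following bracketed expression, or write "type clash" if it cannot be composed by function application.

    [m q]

(t → e)

At [m q], m : ((t → (e → e)) → (t → e)) takes q : (t → (e → e)), giving (t → e).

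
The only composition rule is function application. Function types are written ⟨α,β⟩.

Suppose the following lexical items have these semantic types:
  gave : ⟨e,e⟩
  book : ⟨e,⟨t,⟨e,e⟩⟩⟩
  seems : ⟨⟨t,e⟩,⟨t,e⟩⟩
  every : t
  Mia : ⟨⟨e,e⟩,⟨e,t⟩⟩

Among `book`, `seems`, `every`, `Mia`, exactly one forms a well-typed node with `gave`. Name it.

book : ⟨e,⟨t,⟨e,e⟩⟩⟩ — no; gave wants e, and book wants e.
seems : ⟨⟨t,e⟩,⟨t,e⟩⟩ — no; gave wants e, and seems wants ⟨t,e⟩.
every : t — no; gave wants e, and every wants nothing (atomic).
Mia — combines: Mia : ⟨⟨e,e⟩,⟨e,t⟩⟩ takes gave : ⟨e,e⟩ as argument, giving ⟨e,t⟩.

Mia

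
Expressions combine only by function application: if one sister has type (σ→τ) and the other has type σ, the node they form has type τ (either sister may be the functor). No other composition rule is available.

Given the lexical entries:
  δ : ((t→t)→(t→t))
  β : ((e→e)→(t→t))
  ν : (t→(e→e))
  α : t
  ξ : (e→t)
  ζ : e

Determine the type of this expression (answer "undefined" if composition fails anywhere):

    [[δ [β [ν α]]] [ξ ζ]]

t

[ν α]: functor ν : (t→(e→e)), argument α : t; result (e→e).
[β [ν α]]: functor β : ((e→e)→(t→t)), argument [ν α] : (e→e); result (t→t).
[δ [β [ν α]]]: functor δ : ((t→t)→(t→t)), argument [β [ν α]] : (t→t); result (t→t).
[ξ ζ]: functor ξ : (e→t), argument ζ : e; result t.
[[δ [β [ν α]]] [ξ ζ]]: functor [δ [β [ν α]]] : (t→t), argument [ξ ζ] : t; result t.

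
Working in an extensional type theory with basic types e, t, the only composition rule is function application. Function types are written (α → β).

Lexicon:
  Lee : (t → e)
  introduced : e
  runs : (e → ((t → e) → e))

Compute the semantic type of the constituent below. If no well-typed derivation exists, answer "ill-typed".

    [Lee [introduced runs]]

e

[introduced runs] — runs of type (e → ((t → e) → e)) combines with introduced of type e: type ((t → e) → e).
[Lee [introduced runs]] — [introduced runs] of type ((t → e) → e) combines with Lee of type (t → e): type e.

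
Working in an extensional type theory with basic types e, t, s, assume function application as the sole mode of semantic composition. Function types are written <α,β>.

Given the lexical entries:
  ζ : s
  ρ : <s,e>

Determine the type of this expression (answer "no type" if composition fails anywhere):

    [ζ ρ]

e

[ζ ρ]: functor ρ : <s,e>, argument ζ : s; result e.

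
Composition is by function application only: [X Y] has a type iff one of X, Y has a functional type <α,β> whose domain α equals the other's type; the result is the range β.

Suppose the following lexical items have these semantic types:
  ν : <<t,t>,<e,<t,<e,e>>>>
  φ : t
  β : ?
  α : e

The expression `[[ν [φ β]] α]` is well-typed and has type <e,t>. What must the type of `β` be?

<t,<<<t,t>,<e,<t,<e,e>>>>,<e,<e,t>>>>

For [[ν [φ β]] α] to have type <e,t> with α of type e, [ν [φ β]] must be the function: [ν [φ β]] : <e,<e,t>>.
For [ν [φ β]] to have type <e,<e,t>> with ν of type <<t,t>,<e,<t,<e,e>>>>, [φ β] must be the function: [φ β] : <<<t,t>,<e,<t,<e,e>>>>,<e,<e,t>>>.
For [φ β] to have type <<<t,t>,<e,<t,<e,e>>>>,<e,<e,t>>> with φ of type t, β must be the function: β : <t,<<<t,t>,<e,<t,<e,e>>>>,<e,<e,t>>>>.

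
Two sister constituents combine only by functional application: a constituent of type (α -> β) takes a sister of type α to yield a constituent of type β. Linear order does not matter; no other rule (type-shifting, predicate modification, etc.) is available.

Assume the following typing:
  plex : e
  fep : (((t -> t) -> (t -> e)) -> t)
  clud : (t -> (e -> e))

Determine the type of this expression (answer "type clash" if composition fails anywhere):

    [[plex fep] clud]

[plex fep]: e and (((t -> t) -> (t -> e)) -> t) cannot combine by function application — type clash.

type clash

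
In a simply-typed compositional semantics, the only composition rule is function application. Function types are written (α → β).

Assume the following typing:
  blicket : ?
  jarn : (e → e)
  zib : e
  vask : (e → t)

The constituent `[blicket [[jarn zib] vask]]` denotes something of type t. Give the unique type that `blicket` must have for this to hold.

For [blicket [[jarn zib] vask]] to have type t with [[jarn zib] vask] of type t, blicket must be the function: blicket : (t → t).

(t → t)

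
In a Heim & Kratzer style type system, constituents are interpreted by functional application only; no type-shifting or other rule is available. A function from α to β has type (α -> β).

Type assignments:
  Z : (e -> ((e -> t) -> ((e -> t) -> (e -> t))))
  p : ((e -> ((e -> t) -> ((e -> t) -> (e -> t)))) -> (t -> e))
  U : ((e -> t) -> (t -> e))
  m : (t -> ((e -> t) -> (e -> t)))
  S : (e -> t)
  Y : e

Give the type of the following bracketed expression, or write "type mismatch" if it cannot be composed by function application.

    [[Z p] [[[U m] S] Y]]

type mismatch

[Z p]: ((e -> ((e -> t) -> ((e -> t) -> (e -> t)))) -> (t -> e)) applied to (e -> ((e -> t) -> ((e -> t) -> (e -> t)))) yields (t -> e).
[U m]: ((e -> t) -> (t -> e)) with (t -> ((e -> t) -> (e -> t))) — neither is a function whose domain matches the other; composition fails here.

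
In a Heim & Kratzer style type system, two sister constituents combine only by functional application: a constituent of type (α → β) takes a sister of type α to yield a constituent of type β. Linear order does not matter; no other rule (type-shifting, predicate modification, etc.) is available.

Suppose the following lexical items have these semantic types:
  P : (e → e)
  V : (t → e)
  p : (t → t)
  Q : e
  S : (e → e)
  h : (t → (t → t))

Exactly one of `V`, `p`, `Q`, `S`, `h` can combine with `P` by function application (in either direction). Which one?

Q

V : (t → e) — no; P wants e, and V wants t.
p : (t → t) — no; P wants e, and p wants t.
Q — combines: P : (e → e) takes Q : e as argument, giving e.
S : (e → e) — no; P wants e, and S wants e.
h : (t → (t → t)) — no; P wants e, and h wants t.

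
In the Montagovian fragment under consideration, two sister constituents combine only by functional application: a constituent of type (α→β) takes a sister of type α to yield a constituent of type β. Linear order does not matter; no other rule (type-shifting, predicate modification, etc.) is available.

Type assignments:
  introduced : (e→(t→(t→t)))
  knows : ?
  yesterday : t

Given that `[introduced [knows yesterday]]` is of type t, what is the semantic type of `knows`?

[introduced [knows yesterday]] must have type t. The sister introduced has type (e→(t→(t→t))); that is not a function onto t, so [knows yesterday] must be the functor, of type ((e→(t→(t→t)))→t).
[knows yesterday] must have type ((e→(t→(t→t)))→t). The sister yesterday has type t; that is not a function onto ((e→(t→(t→t)))→t), so knows must be the functor, of type (t→((e→(t→(t→t)))→t)).

(t→((e→(t→(t→t)))→t))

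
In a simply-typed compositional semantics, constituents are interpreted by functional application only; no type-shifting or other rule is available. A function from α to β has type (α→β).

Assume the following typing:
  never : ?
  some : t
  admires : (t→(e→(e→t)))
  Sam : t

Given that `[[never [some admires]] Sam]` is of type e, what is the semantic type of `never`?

((e→(e→t))→(t→e))

[[never [some admires]] Sam] is required to be e. Sam : t cannot yield e as functor, so [never [some admires]] : (t→e).
[never [some admires]] is required to be (t→e). [some admires] : (e→(e→t)) cannot yield (t→e) as functor, so never : ((e→(e→t))→(t→e)).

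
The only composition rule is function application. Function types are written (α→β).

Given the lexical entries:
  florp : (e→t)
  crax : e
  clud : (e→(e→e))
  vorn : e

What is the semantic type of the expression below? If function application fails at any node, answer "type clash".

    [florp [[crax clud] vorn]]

t

[crax clud]: clud is (e→(e→e)), crax is e; result (e→e).
[[crax clud] vorn]: [crax clud] is (e→e), vorn is e; result e.
[florp [[crax clud] vorn]]: florp is (e→t), [[crax clud] vorn] is e; result t.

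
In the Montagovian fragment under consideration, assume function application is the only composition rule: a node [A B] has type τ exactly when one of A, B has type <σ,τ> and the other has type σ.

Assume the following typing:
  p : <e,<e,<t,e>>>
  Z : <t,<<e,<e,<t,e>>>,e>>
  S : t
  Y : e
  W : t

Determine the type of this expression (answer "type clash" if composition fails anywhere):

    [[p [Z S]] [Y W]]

type clash

[Z S] — Z of type <t,<<e,<e,<t,e>>>,e>> combines with S of type t: type <<e,<e,<t,e>>>,e>.
[p [Z S]] — [Z S] of type <<e,<e,<t,e>>>,e> combines with p of type <e,<e,<t,e>>>: type e.
At [Y W]: neither e nor t can take the other as argument; the node is ill-typed.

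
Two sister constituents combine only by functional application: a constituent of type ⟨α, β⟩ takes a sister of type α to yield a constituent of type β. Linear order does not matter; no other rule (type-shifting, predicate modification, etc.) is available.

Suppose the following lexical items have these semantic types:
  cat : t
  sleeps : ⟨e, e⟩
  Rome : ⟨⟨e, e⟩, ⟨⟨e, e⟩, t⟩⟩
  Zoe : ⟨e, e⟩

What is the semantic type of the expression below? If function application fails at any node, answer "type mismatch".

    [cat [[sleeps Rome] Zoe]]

type mismatch

At [sleeps Rome], Rome : ⟨⟨e, e⟩, ⟨⟨e, e⟩, t⟩⟩ takes sleeps : ⟨e, e⟩, giving ⟨⟨e, e⟩, t⟩.
At [[sleeps Rome] Zoe], [sleeps Rome] : ⟨⟨e, e⟩, t⟩ takes Zoe : ⟨e, e⟩, giving t.
[cat [[sleeps Rome] Zoe]]: t and t cannot combine by function application — type clash.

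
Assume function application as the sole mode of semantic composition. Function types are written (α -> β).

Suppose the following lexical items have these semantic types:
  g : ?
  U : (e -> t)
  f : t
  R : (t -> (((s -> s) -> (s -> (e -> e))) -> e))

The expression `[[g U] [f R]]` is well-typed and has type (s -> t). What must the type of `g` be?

[[g U] [f R]] is required to be (s -> t). [f R] : (((s -> s) -> (s -> (e -> e))) -> e) cannot yield (s -> t) as functor, so [g U] : ((((s -> s) -> (s -> (e -> e))) -> e) -> (s -> t)).
[g U] is required to be ((((s -> s) -> (s -> (e -> e))) -> e) -> (s -> t)). U : (e -> t) cannot yield ((((s -> s) -> (s -> (e -> e))) -> e) -> (s -> t)) as functor, so g : ((e -> t) -> ((((s -> s) -> (s -> (e -> e))) -> e) -> (s -> t))).

((e -> t) -> ((((s -> s) -> (s -> (e -> e))) -> e) -> (s -> t)))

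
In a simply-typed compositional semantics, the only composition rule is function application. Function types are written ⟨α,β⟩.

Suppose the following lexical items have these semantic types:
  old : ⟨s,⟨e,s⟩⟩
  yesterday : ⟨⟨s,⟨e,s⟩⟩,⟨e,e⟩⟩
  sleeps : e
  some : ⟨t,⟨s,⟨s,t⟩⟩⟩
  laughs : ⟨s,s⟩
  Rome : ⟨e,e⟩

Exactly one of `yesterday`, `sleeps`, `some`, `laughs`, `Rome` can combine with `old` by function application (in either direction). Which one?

yesterday — combines: yesterday : ⟨⟨s,⟨e,s⟩⟩,⟨e,e⟩⟩ takes old : ⟨s,⟨e,s⟩⟩ as argument, giving ⟨e,e⟩.
sleeps : e — old needs s; sleeps needs nothing (atomic); neither fits.
some : ⟨t,⟨s,⟨s,t⟩⟩⟩ — old needs s; some needs t; neither fits.
laughs : ⟨s,s⟩ — old needs s; laughs needs s; neither fits.
Rome : ⟨e,e⟩ — old needs s; Rome needs e; neither fits.

yesterday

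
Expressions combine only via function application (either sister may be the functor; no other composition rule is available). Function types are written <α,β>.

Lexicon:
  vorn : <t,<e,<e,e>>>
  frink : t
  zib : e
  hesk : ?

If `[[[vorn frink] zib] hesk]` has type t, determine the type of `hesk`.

At [[[vorn frink] zib] hesk] (required: t): [[vorn frink] zib] is <e,e>, which is not a function with range t; hence hesk is the functor — type <<e,e>,t>.

<<e,e>,t>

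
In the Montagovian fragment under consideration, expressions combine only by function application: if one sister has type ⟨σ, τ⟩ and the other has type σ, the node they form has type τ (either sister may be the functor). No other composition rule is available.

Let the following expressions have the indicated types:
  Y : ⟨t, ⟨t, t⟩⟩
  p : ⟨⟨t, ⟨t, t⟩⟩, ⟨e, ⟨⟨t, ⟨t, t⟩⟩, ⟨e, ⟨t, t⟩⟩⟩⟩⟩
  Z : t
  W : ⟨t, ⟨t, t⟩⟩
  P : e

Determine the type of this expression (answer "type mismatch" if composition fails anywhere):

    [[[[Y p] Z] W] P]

type mismatch

[Y p]: functor p : ⟨⟨t, ⟨t, t⟩⟩, ⟨e, ⟨⟨t, ⟨t, t⟩⟩, ⟨e, ⟨t, t⟩⟩⟩⟩⟩, argument Y : ⟨t, ⟨t, t⟩⟩; result ⟨e, ⟨⟨t, ⟨t, t⟩⟩, ⟨e, ⟨t, t⟩⟩⟩⟩.
At [[Y p] Z]: neither ⟨e, ⟨⟨t, ⟨t, t⟩⟩, ⟨e, ⟨t, t⟩⟩⟩⟩ nor t can take the other as argument; the node is ill-typed.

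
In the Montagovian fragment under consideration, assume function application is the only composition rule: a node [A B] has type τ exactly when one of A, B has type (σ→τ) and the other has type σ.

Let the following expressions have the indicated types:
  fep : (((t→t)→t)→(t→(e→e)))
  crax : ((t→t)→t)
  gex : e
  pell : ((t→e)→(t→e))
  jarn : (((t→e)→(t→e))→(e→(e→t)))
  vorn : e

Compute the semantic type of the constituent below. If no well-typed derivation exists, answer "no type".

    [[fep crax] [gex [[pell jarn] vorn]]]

[fep crax]: (((t→t)→t)→(t→(e→e))) applied to ((t→t)→t) yields (t→(e→e)).
[pell jarn]: (((t→e)→(t→e))→(e→(e→t))) applied to ((t→e)→(t→e)) yields (e→(e→t)).
[[pell jarn] vorn]: (e→(e→t)) applied to e yields (e→t).
[gex [[pell jarn] vorn]]: (e→t) applied to e yields t.
[[fep crax] [gex [[pell jarn] vorn]]]: (t→(e→e)) applied to t yields (e→e).

(e→e)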